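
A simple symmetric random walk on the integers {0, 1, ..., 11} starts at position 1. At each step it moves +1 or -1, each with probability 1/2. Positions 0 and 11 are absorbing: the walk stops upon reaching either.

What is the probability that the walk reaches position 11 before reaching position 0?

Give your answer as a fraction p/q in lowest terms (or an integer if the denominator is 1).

Symmetric walk (p = 1/2): the harmonic-function argument gives P(hit 11 before 0 | start at 1) = a/N.
P = 1/11 = 1/11

Answer: 1/11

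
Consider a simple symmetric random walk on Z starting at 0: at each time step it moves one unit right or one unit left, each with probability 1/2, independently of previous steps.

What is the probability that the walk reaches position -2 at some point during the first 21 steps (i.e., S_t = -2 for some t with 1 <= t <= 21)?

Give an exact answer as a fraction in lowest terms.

Count via complement. Let g(t,s) = #length-t paths at position s with S_1..S_t all ≠ -2.
g(t,s) = g(t-1,s-1) + g(t-1,s+1) for s ≠ -2; g(t,-2) = 0.
t=0: g(0,0)=1
t=1: g(1,-1)=1 g(1,1)=1
t=2: g(2,0)=2 g(2,2)=1
t=3: g(3,-1)=2 g(3,1)=3 g(3,3)=1
t=4: g(4,0)=5 g(4,2)=4 g(4,4)=1
t=5: g(5,-1)=5 g(5,1)=9 g(5,3)=5 g(5,5)=1
t=6: g(6,0)=14 g(6,2)=14 g(6,4)=6 g(6,6)=1
t=7: g(7,-1)=14 g(7,1)=28 g(7,3)=20 g(7,5)=7 g(7,7)=1
t=8: g(8,0)=42 g(8,2)=48 g(8,4)=27 g(8,6)=8 g(8,8)=1
t=9: g(9,-1)=42 g(9,1)=90 g(9,3)=75 g(9,5)=35 g(9,7)=9 g(9,9)=1
t=10: g(10,0)=132 g(10,2)=165 g(10,4)=110 g(10,6)=44 g(10,8)=10 g(10,10)=1
t=11: g(11,-1)=132 g(11,1)=297 g(11,3)=275 g(11,5)=154 g(11,7)=54 g(11,9)=11 g(11,11)=1
t=12: g(12,0)=429 g(12,2)=572 g(12,4)=429 g(12,6)=208 g(12,8)=65 g(12,10)=12 g(12,12)=1
t=13: g(13,-1)=429 g(13,1)=1001 g(13,3)=1001 g(13,5)=637 g(13,7)=273 g(13,9)=77 g(13,11)=13 g(13,13)=1
t=14: g(14,0)=1430 g(14,2)=2002 g(14,4)=1638 g(14,6)=910 g(14,8)=350 g(14,10)=90 g(14,12)=14 g(14,14)=1
t=15: g(15,-1)=1430 g(15,1)=3432 g(15,3)=3640 g(15,5)=2548 g(15,7)=1260 g(15,9)=440 g(15,11)=104 g(15,13)=15 g(15,15)=1
t=16: g(16,0)=4862 g(16,2)=7072 g(16,4)=6188 g(16,6)=3808 g(16,8)=1700 g(16,10)=544 g(16,12)=119 g(16,14)=16 g(16,16)=1
t=17: g(17,-1)=4862 g(17,1)=11934 g(17,3)=13260 g(17,5)=9996 g(17,7)=5508 g(17,9)=2244 g(17,11)=663 g(17,13)=135 g(17,15)=17 g(17,17)=1
t=18: g(18,0)=16796 g(18,2)=25194 g(18,4)=23256 g(18,6)=15504 g(18,8)=7752 g(18,10)=2907 g(18,12)=798 g(18,14)=152 g(18,16)=18 g(18,18)=1
t=19: g(19,-1)=16796 g(19,1)=41990 g(19,3)=48450 g(19,5)=38760 g(19,7)=23256 g(19,9)=10659 g(19,11)=3705 g(19,13)=950 g(19,15)=170 g(19,17)=19 g(19,19)=1
t=20: g(20,0)=58786 g(20,2)=90440 g(20,4)=87210 g(20,6)=62016 g(20,8)=33915 g(20,10)=14364 g(20,12)=4655 g(20,14)=1120 g(20,16)=189 g(20,18)=20 g(20,20)=1
t=21: g(21,-1)=58786 g(21,1)=149226 g(21,3)=177650 g(21,5)=149226 g(21,7)=95931 g(21,9)=48279 g(21,11)=19019 g(21,13)=5775 g(21,15)=1309 g(21,17)=209 g(21,19)=21 g(21,21)=1
Paths never hitting -2: Σ_s g(21,s) = 705432
Paths hitting -2: 2^21 - 705432 = 1391720
P = 1391720/2097152 = 173965/262144

Answer: 173965/262144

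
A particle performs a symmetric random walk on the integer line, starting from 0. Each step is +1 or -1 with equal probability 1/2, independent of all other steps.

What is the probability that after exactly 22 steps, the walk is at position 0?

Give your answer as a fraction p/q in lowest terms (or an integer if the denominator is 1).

Answer: 88179/524288

Derivation:
To return to 0 after 22 steps: need exactly 11 steps of +1 and 11 of -1.
Favorable paths: C(22,11) = 705432
Total paths: 2^22 = 4194304
P = 705432/4194304 = 88179/524288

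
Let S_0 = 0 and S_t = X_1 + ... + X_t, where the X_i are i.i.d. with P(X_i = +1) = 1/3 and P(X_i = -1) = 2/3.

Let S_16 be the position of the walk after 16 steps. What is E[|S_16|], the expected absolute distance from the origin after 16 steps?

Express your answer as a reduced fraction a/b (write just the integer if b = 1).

Answer: 80595056/14348907

Derivation:
S_16 takes values m ≡ 0 (mod 2) with |m| ≤ 16; P(S_16=m) = C(16,(16+m)/2) · (1/3)^((16+m)/2) · (2/3)^((16-m)/2).
Distribution: P(S=-16)=65536/43046721, P(S=-14)=524288/43046721, P(S=-12)=655360/14348907, P(S=-10)=4587520/43046721, P(S=-8)=7454720/43046721, P(S=-6)=2981888/14348907, P(S=-4)=8200192/43046721, P(S=-2)=5857280/43046721, P(S=0)=366080/4782969, P(S=2)=1464320/43046721, P(S=4)=512512/43046721, P(S=6)=46592/14348907, P(S=8)=29120/43046721, P(S=10)=4480/43046721, P(S=12)=160/14348907, P(S=14)=32/43046721, P(S=16)=1/43046721
E[|S_16|] = Σ_m |m|·P(S_16=m) = 80595056/14348907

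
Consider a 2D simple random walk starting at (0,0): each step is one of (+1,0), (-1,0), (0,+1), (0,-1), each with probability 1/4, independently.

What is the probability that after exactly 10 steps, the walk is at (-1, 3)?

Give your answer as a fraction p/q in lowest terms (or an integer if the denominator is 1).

Let h be the number of horizontal steps (so 10-h are vertical). To end at (-1,3) need (h-1)/2 right-steps and ((10-h)+3)/2 up-steps.
Sum over h with 1 ≤ h ≤ 7, h ≡ 1 (mod 2), 10-h ≡ 1 (mod 2):
h=1: C(10,1)·C(1,0)·C(9,6) = 10·1·84 = 840
h=3: C(10,3)·C(3,1)·C(7,5) = 120·3·21 = 7560
h=5: C(10,5)·C(5,2)·C(5,4) = 252·10·5 = 12600
h=7: C(10,7)·C(7,3)·C(3,3) = 120·35·1 = 4200
Total favorable: 25200
Total paths: 4^10 = 1048576
P = 25200/1048576 = 1575/65536

Answer: 1575/65536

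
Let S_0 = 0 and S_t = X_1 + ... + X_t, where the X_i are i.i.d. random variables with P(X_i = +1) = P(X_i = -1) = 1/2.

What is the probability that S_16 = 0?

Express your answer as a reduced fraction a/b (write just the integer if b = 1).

To return to 0 after 16 steps: need exactly 8 steps of +1 and 8 of -1.
Favorable paths: C(16,8) = 12870
Total paths: 2^16 = 65536
P = 12870/65536 = 6435/32768

Answer: 6435/32768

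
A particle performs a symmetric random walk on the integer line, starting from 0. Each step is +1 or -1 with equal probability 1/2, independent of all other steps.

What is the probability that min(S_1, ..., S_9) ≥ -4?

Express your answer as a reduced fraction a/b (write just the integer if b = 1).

Answer: 57/64

Derivation:
Let f(t,s) = #length-t paths at position s with S_1..S_t all ≥ -4.
f(t,s) = f(t-1,s-1) + f(t-1,s+1) for s ≥ -4; f(t,s) = 0 for s < -4.
t=0: f(0,0)=1
t=1: f(1,-1)=1 f(1,1)=1
t=2: f(2,-2)=1 f(2,0)=2 f(2,2)=1
t=3: f(3,-3)=1 f(3,-1)=3 f(3,1)=3 f(3,3)=1
t=4: f(4,-4)=1 f(4,-2)=4 f(4,0)=6 f(4,2)=4 f(4,4)=1
t=5: f(5,-3)=5 f(5,-1)=10 f(5,1)=10 f(5,3)=5 f(5,5)=1
t=6: f(6,-4)=5 f(6,-2)=15 f(6,0)=20 f(6,2)=15 f(6,4)=6 f(6,6)=1
t=7: f(7,-3)=20 f(7,-1)=35 f(7,1)=35 f(7,3)=21 f(7,5)=7 f(7,7)=1
t=8: f(8,-4)=20 f(8,-2)=55 f(8,0)=70 f(8,2)=56 f(8,4)=28 f(8,6)=8 f(8,8)=1
t=9: f(9,-3)=75 f(9,-1)=125 f(9,1)=126 f(9,3)=84 f(9,5)=36 f(9,7)=9 f(9,9)=1
Σ_s f(9,s) = 456
P = 456/512 = 57/64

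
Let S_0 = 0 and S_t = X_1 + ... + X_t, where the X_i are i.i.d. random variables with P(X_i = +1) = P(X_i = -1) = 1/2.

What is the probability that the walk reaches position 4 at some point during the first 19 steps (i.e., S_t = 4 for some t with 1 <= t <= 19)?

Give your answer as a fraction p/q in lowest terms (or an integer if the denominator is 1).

Count via complement. Let g(t,s) = #length-t paths at position s with S_1..S_t all ≠ 4.
g(t,s) = g(t-1,s-1) + g(t-1,s+1) for s ≠ 4; g(t,4) = 0.
t=0: g(0,0)=1
t=1: g(1,-1)=1 g(1,1)=1
t=2: g(2,-2)=1 g(2,0)=2 g(2,2)=1
t=3: g(3,-3)=1 g(3,-1)=3 g(3,1)=3 g(3,3)=1
t=4: g(4,-4)=1 g(4,-2)=4 g(4,0)=6 g(4,2)=4
t=5: g(5,-5)=1 g(5,-3)=5 g(5,-1)=10 g(5,1)=10 g(5,3)=4
t=6: g(6,-6)=1 g(6,-4)=6 g(6,-2)=15 g(6,0)=20 g(6,2)=14
t=7: g(7,-7)=1 g(7,-5)=7 g(7,-3)=21 g(7,-1)=35 g(7,1)=34 g(7,3)=14
t=8: g(8,-8)=1 g(8,-6)=8 g(8,-4)=28 g(8,-2)=56 g(8,0)=69 g(8,2)=48
t=9: g(9,-9)=1 g(9,-7)=9 g(9,-5)=36 g(9,-3)=84 g(9,-1)=125 g(9,1)=117 g(9,3)=48
t=10: g(10,-10)=1 g(10,-8)=10 g(10,-6)=45 g(10,-4)=120 g(10,-2)=209 g(10,0)=242 g(10,2)=165
t=11: g(11,-11)=1 g(11,-9)=11 g(11,-7)=55 g(11,-5)=165 g(11,-3)=329 g(11,-1)=451 g(11,1)=407 g(11,3)=165
t=12: g(12,-12)=1 g(12,-10)=12 g(12,-8)=66 g(12,-6)=220 g(12,-4)=494 g(12,-2)=780 g(12,0)=858 g(12,2)=572
t=13: g(13,-13)=1 g(13,-11)=13 g(13,-9)=78 g(13,-7)=286 g(13,-5)=714 g(13,-3)=1274 g(13,-1)=1638 g(13,1)=1430 g(13,3)=572
t=14: g(14,-14)=1 g(14,-12)=14 g(14,-10)=91 g(14,-8)=364 g(14,-6)=1000 g(14,-4)=1988 g(14,-2)=2912 g(14,0)=3068 g(14,2)=2002
t=15: g(15,-15)=1 g(15,-13)=15 g(15,-11)=105 g(15,-9)=455 g(15,-7)=1364 g(15,-5)=2988 g(15,-3)=4900 g(15,-1)=5980 g(15,1)=5070 g(15,3)=2002
t=16: g(16,-16)=1 g(16,-14)=16 g(16,-12)=120 g(16,-10)=560 g(16,-8)=1819 g(16,-6)=4352 g(16,-4)=7888 g(16,-2)=10880 g(16,0)=11050 g(16,2)=7072
t=17: g(17,-17)=1 g(17,-15)=17 g(17,-13)=136 g(17,-11)=680 g(17,-9)=2379 g(17,-7)=6171 g(17,-5)=12240 g(17,-3)=18768 g(17,-1)=21930 g(17,1)=18122 g(17,3)=7072
t=18: g(18,-18)=1 g(18,-16)=18 g(18,-14)=153 g(18,-12)=816 g(18,-10)=3059 g(18,-8)=8550 g(18,-6)=18411 g(18,-4)=31008 g(18,-2)=40698 g(18,0)=40052 g(18,2)=25194
t=19: g(19,-19)=1 g(19,-17)=19 g(19,-15)=171 g(19,-13)=969 g(19,-11)=3875 g(19,-9)=11609 g(19,-7)=26961 g(19,-5)=49419 g(19,-3)=71706 g(19,-1)=80750 g(19,1)=65246 g(19,3)=25194
Paths never hitting 4: Σ_s g(19,s) = 335920
Paths hitting 4: 2^19 - 335920 = 188368
P = 188368/524288 = 11773/32768

Answer: 11773/32768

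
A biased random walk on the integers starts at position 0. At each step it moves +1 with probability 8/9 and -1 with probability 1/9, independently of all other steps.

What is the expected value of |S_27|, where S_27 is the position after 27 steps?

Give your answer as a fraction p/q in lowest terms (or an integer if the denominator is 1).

Answer: 5025286039278976599246209/239299329230617529590083

Derivation:
S_27 takes values m ≡ 1 (mod 2) with |m| ≤ 27; P(S_27=m) = C(27,(27+m)/2) · (8/9)^((27+m)/2) · (1/9)^((27-m)/2).
Distribution: P(S=-27)=1/58149737003040059690390169, P(S=-25)=8/2153693963075557766310747, P(S=-23)=832/2153693963075557766310747, P(S=-21)=166400/6461081889226673298932241, P(S=-19)=2662400/2153693963075557766310747, P(S=-17)=97976320/2153693963075557766310747, P(S=-15)=8621916160/6461081889226673298932241, P(S=-13)=68975329280/2153693963075557766310747, P(S=-11)=1379506585600/2153693963075557766310747, P(S=-9)=209685001011200/19383245667680019896796723, P(S=-7)=335496001617920/2153693963075557766310747, P(S=-5)=4147950565457920/2153693963075557766310747, P(S=-3)=132734418094653440/6461081889226673298932241, P(S=-1)=408413594137395200/2153693963075557766310747, P(S=1)=3267308753099161600/2153693963075557766310747, P(S=3)=67960022064462561280/6461081889226673298932241, P(S=5)=135920044128925122560/2153693963075557766310747, P(S=7)=703586110785024163840/2153693963075557766310747, P(S=9)=28143444431400966553600/19383245667680019896796723, P(S=11)=11849871339537249075200/2153693963075557766310747, P(S=13)=37919588286519197040640/2153693963075557766310747, P(S=15)=303356706292153576325120/6461081889226673298932241, P(S=17)=220623059121566237327360/2153693963075557766310747, P(S=19)=383692276733158673612800/2153693963075557766310747, P(S=21)=1534769106932634694451200/6461081889226673298932241, P(S=23)=491126114218443102224384/2153693963075557766310747, P(S=25)=302231454903657293676544/2153693963075557766310747, P(S=27)=2417851639229258349412352/58149737003040059690390169
E[|S_27|] = Σ_m |m|·P(S_27=m) = 5025286039278976599246209/239299329230617529590083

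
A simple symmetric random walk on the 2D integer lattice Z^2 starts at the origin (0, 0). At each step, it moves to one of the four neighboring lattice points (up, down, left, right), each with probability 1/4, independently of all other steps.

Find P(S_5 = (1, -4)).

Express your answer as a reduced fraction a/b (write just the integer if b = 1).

Let h be the number of horizontal steps (so 5-h are vertical). To end at (1,-4) need (h+1)/2 right-steps and ((5-h)-4)/2 up-steps.
Sum over h with 1 ≤ h ≤ 1, h ≡ 1 (mod 2), 5-h ≡ 0 (mod 2):
h=1: C(5,1)·C(1,1)·C(4,0) = 5·1·1 = 5
Total favorable: 5
Total paths: 4^5 = 1024
P = 5/1024 = 5/1024

Answer: 5/1024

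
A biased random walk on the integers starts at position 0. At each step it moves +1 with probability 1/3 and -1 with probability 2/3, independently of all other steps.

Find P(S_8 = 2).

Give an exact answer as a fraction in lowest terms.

To reach position 2 after 8 steps: need 5 steps of +1 and 3 steps of -1.
Number of such sequences: C(8,5) = 56
Each has probability (1/3)^5 · (2/3)^3 = 8/6561
P = 56 · 8/6561 = 448/6561

Answer: 448/6561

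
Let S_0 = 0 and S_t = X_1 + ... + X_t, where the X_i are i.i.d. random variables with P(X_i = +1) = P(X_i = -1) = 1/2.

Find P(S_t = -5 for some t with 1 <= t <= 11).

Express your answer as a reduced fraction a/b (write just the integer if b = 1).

Count via complement. Let g(t,s) = #length-t paths at position s with S_1..S_t all ≠ -5.
g(t,s) = g(t-1,s-1) + g(t-1,s+1) for s ≠ -5; g(t,-5) = 0.
t=0: g(0,0)=1
t=1: g(1,-1)=1 g(1,1)=1
t=2: g(2,-2)=1 g(2,0)=2 g(2,2)=1
t=3: g(3,-3)=1 g(3,-1)=3 g(3,1)=3 g(3,3)=1
t=4: g(4,-4)=1 g(4,-2)=4 g(4,0)=6 g(4,2)=4 g(4,4)=1
t=5: g(5,-3)=5 g(5,-1)=10 g(5,1)=10 g(5,3)=5 g(5,5)=1
t=6: g(6,-4)=5 g(6,-2)=15 g(6,0)=20 g(6,2)=15 g(6,4)=6 g(6,6)=1
t=7: g(7,-3)=20 g(7,-1)=35 g(7,1)=35 g(7,3)=21 g(7,5)=7 g(7,7)=1
t=8: g(8,-4)=20 g(8,-2)=55 g(8,0)=70 g(8,2)=56 g(8,4)=28 g(8,6)=8 g(8,8)=1
t=9: g(9,-3)=75 g(9,-1)=125 g(9,1)=126 g(9,3)=84 g(9,5)=36 g(9,7)=9 g(9,9)=1
t=10: g(10,-4)=75 g(10,-2)=200 g(10,0)=251 g(10,2)=210 g(10,4)=120 g(10,6)=45 g(10,8)=10 g(10,10)=1
t=11: g(11,-3)=275 g(11,-1)=451 g(11,1)=461 g(11,3)=330 g(11,5)=165 g(11,7)=55 g(11,9)=11 g(11,11)=1
Paths never hitting -5: Σ_s g(11,s) = 1749
Paths hitting -5: 2^11 - 1749 = 299
P = 299/2048 = 299/2048

Answer: 299/2048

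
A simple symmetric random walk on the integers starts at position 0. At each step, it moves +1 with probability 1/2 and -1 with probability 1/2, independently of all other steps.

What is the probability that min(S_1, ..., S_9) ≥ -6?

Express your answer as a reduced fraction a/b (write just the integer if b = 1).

Answer: 501/512

Derivation:
Let f(t,s) = #length-t paths at position s with S_1..S_t all ≥ -6.
f(t,s) = f(t-1,s-1) + f(t-1,s+1) for s ≥ -6; f(t,s) = 0 for s < -6.
t=0: f(0,0)=1
t=1: f(1,-1)=1 f(1,1)=1
t=2: f(2,-2)=1 f(2,0)=2 f(2,2)=1
t=3: f(3,-3)=1 f(3,-1)=3 f(3,1)=3 f(3,3)=1
t=4: f(4,-4)=1 f(4,-2)=4 f(4,0)=6 f(4,2)=4 f(4,4)=1
t=5: f(5,-5)=1 f(5,-3)=5 f(5,-1)=10 f(5,1)=10 f(5,3)=5 f(5,5)=1
t=6: f(6,-6)=1 f(6,-4)=6 f(6,-2)=15 f(6,0)=20 f(6,2)=15 f(6,4)=6 f(6,6)=1
t=7: f(7,-5)=7 f(7,-3)=21 f(7,-1)=35 f(7,1)=35 f(7,3)=21 f(7,5)=7 f(7,7)=1
t=8: f(8,-6)=7 f(8,-4)=28 f(8,-2)=56 f(8,0)=70 f(8,2)=56 f(8,4)=28 f(8,6)=8 f(8,8)=1
t=9: f(9,-5)=35 f(9,-3)=84 f(9,-1)=126 f(9,1)=126 f(9,3)=84 f(9,5)=36 f(9,7)=9 f(9,9)=1
Σ_s f(9,s) = 501
P = 501/512 = 501/512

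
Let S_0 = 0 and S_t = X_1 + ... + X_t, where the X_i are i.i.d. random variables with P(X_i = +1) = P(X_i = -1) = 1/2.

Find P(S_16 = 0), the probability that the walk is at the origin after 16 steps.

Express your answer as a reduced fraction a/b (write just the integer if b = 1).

Answer: 6435/32768

Derivation:
To return to 0 after 16 steps: need exactly 8 steps of +1 and 8 of -1.
Favorable paths: C(16,8) = 12870
Total paths: 2^16 = 65536
P = 12870/65536 = 6435/32768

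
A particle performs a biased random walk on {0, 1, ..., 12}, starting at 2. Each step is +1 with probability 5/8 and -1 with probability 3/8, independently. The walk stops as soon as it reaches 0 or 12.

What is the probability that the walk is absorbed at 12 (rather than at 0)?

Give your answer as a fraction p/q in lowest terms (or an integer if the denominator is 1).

Biased walk: p = 5/8, q = 3/8, r = q/p = 3/5
Gambler's ruin: P(hit 12 before 0 | start at 2) = (1 - r^a)/(1 - r^N)
r^2 = 9/25; r^12 = 531441/244140625
P = (1 - 9/25) / (1 - 531441/244140625) = 16/25 / 243609184/244140625 = 9765625/15225574

Answer: 9765625/15225574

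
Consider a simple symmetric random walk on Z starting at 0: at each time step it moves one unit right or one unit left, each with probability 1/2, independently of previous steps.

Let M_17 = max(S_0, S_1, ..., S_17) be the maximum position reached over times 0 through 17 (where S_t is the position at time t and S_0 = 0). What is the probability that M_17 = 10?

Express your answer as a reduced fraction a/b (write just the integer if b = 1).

Answer: 85/16384

Derivation:
Let M_17 = max(S_0,...,S_17). Use the reflection principle: for j ≥ 1, #{paths with M_17 ≥ j} = #{S_17 ≥ j} + #{S_17 ≥ j+1}.
By reflection, #{M_17 ≥ 10} = #{S_17 ≥ 10} + #{S_17 ≥ 11} = 834 + 834 = 1668.
#{M_17 ≥ 11} = #{S_17 ≥ 11} + #{S_17 ≥ 12} = 834 + 154 = 988.
#{M_17 = 10} = 1668 - 988 = 680.
P(M_17 = 10) = 680/131072 = 85/16384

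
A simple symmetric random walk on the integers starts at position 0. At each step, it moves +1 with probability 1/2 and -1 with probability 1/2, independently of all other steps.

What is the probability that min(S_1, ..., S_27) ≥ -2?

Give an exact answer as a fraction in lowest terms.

Let f(t,s) = #length-t paths at position s with S_1..S_t all ≥ -2.
f(t,s) = f(t-1,s-1) + f(t-1,s+1) for s ≥ -2; f(t,s) = 0 for s < -2.
t=0: f(0,0)=1
t=1: f(1,-1)=1 f(1,1)=1
t=2: f(2,-2)=1 f(2,0)=2 f(2,2)=1
t=3: f(3,-1)=3 f(3,1)=3 f(3,3)=1
t=4: f(4,-2)=3 f(4,0)=6 f(4,2)=4 f(4,4)=1
t=5: f(5,-1)=9 f(5,1)=10 f(5,3)=5 f(5,5)=1
t=6: f(6,-2)=9 f(6,0)=19 f(6,2)=15 f(6,4)=6 f(6,6)=1
t=7: f(7,-1)=28 f(7,1)=34 f(7,3)=21 f(7,5)=7 f(7,7)=1
t=8: f(8,-2)=28 f(8,0)=62 f(8,2)=55 f(8,4)=28 f(8,6)=8 f(8,8)=1
t=9: f(9,-1)=90 f(9,1)=117 f(9,3)=83 f(9,5)=36 f(9,7)=9 f(9,9)=1
t=10: f(10,-2)=90 f(10,0)=207 f(10,2)=200 f(10,4)=119 f(10,6)=45 f(10,8)=10 f(10,10)=1
t=11: f(11,-1)=297 f(11,1)=407 f(11,3)=319 f(11,5)=164 f(11,7)=55 f(11,9)=11 f(11,11)=1
t=12: f(12,-2)=297 f(12,0)=704 f(12,2)=726 f(12,4)=483 f(12,6)=219 f(12,8)=66 f(12,10)=12 f(12,12)=1
t=13: f(13,-1)=1001 f(13,1)=1430 f(13,3)=1209 f(13,5)=702 f(13,7)=285 f(13,9)=78 f(13,11)=13 f(13,13)=1
t=14: f(14,-2)=1001 f(14,0)=2431 f(14,2)=2639 f(14,4)=1911 f(14,6)=987 f(14,8)=363 f(14,10)=91 f(14,12)=14 f(14,14)=1
t=15: f(15,-1)=3432 f(15,1)=5070 f(15,3)=4550 f(15,5)=2898 f(15,7)=1350 f(15,9)=454 f(15,11)=105 f(15,13)=15 f(15,15)=1
t=16: f(16,-2)=3432 f(16,0)=8502 f(16,2)=9620 f(16,4)=7448 f(16,6)=4248 f(16,8)=1804 f(16,10)=559 f(16,12)=120 f(16,14)=16 f(16,16)=1
t=17: f(17,-1)=11934 f(17,1)=18122 f(17,3)=17068 f(17,5)=11696 f(17,7)=6052 f(17,9)=2363 f(17,11)=679 f(17,13)=136 f(17,15)=17 f(17,17)=1
t=18: f(18,-2)=11934 f(18,0)=30056 f(18,2)=35190 f(18,4)=28764 f(18,6)=17748 f(18,8)=8415 f(18,10)=3042 f(18,12)=815 f(18,14)=153 f(18,16)=18 f(18,18)=1
t=19: f(19,-1)=41990 f(19,1)=65246 f(19,3)=63954 f(19,5)=46512 f(19,7)=26163 f(19,9)=11457 f(19,11)=3857 f(19,13)=968 f(19,15)=171 f(19,17)=19 f(19,19)=1
t=20: f(20,-2)=41990 f(20,0)=107236 f(20,2)=129200 f(20,4)=110466 f(20,6)=72675 f(20,8)=37620 f(20,10)=15314 f(20,12)=4825 f(20,14)=1139 f(20,16)=190 f(20,18)=20 f(20,20)=1
t=21: f(21,-1)=149226 f(21,1)=236436 f(21,3)=239666 f(21,5)=183141 f(21,7)=110295 f(21,9)=52934 f(21,11)=20139 f(21,13)=5964 f(21,15)=1329 f(21,17)=210 f(21,19)=21 f(21,21)=1
t=22: f(22,-2)=149226 f(22,0)=385662 f(22,2)=476102 f(22,4)=422807 f(22,6)=293436 f(22,8)=163229 f(22,10)=73073 f(22,12)=26103 f(22,14)=7293 f(22,16)=1539 f(22,18)=231 f(22,20)=22 f(22,22)=1
t=23: f(23,-1)=534888 f(23,1)=861764 f(23,3)=898909 f(23,5)=716243 f(23,7)=456665 f(23,9)=236302 f(23,11)=99176 f(23,13)=33396 f(23,15)=8832 f(23,17)=1770 f(23,19)=253 f(23,21)=23 f(23,23)=1
t=24: f(24,-2)=534888 f(24,0)=1396652 f(24,2)=1760673 f(24,4)=1615152 f(24,6)=1172908 f(24,8)=692967 f(24,10)=335478 f(24,12)=132572 f(24,14)=42228 f(24,16)=10602 f(24,18)=2023 f(24,20)=276 f(24,22)=24 f(24,24)=1
t=25: f(25,-1)=1931540 f(25,1)=3157325 f(25,3)=3375825 f(25,5)=2788060 f(25,7)=1865875 f(25,9)=1028445 f(25,11)=468050 f(25,13)=174800 f(25,15)=52830 f(25,17)=12625 f(25,19)=2299 f(25,21)=300 f(25,23)=25 f(25,25)=1
t=26: f(26,-2)=1931540 f(26,0)=5088865 f(26,2)=6533150 f(26,4)=6163885 f(26,6)=4653935 f(26,8)=2894320 f(26,10)=1496495 f(26,12)=642850 f(26,14)=227630 f(26,16)=65455 f(26,18)=14924 f(26,20)=2599 f(26,22)=325 f(26,24)=26 f(26,26)=1
t=27: f(27,-1)=7020405 f(27,1)=11622015 f(27,3)=12697035 f(27,5)=10817820 f(27,7)=7548255 f(27,9)=4390815 f(27,11)=2139345 f(27,13)=870480 f(27,15)=293085 f(27,17)=80379 f(27,19)=17523 f(27,21)=2924 f(27,23)=351 f(27,25)=27 f(27,27)=1
Σ_s f(27,s) = 57500460
P = 57500460/134217728 = 14375115/33554432

Answer: 14375115/33554432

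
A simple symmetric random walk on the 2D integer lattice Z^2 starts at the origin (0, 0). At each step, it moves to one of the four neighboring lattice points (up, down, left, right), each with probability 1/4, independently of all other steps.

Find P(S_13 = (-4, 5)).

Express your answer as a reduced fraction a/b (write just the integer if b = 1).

Let h be the number of horizontal steps (so 13-h are vertical). To end at (-4,5) need (h-4)/2 right-steps and ((13-h)+5)/2 up-steps.
Sum over h with 4 ≤ h ≤ 8, h ≡ 0 (mod 2), 13-h ≡ 1 (mod 2):
h=4: C(13,4)·C(4,0)·C(9,7) = 715·1·36 = 25740
h=6: C(13,6)·C(6,1)·C(7,6) = 1716·6·7 = 72072
h=8: C(13,8)·C(8,2)·C(5,5) = 1287·28·1 = 36036
Total favorable: 133848
Total paths: 4^13 = 67108864
P = 133848/67108864 = 16731/8388608

Answer: 16731/8388608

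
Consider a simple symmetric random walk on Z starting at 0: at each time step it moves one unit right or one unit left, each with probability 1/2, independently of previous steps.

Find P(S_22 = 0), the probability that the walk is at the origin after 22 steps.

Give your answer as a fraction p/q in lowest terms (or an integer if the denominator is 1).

Answer: 88179/524288

Derivation:
To return to 0 after 22 steps: need exactly 11 steps of +1 and 11 of -1.
Favorable paths: C(22,11) = 705432
Total paths: 2^22 = 4194304
P = 705432/4194304 = 88179/524288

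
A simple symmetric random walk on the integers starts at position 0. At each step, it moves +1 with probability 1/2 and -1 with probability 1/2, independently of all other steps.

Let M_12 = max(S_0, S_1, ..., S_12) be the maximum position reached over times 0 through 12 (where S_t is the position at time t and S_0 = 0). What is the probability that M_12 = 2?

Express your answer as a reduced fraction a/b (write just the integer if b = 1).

Let M_12 = max(S_0,...,S_12). Use the reflection principle: for j ≥ 1, #{paths with M_12 ≥ j} = #{S_12 ≥ j} + #{S_12 ≥ j+1}.
By reflection, #{M_12 ≥ 2} = #{S_12 ≥ 2} + #{S_12 ≥ 3} = 1586 + 794 = 2380.
#{M_12 ≥ 3} = #{S_12 ≥ 3} + #{S_12 ≥ 4} = 794 + 794 = 1588.
#{M_12 = 2} = 2380 - 1588 = 792.
P(M_12 = 2) = 792/4096 = 99/512

Answer: 99/512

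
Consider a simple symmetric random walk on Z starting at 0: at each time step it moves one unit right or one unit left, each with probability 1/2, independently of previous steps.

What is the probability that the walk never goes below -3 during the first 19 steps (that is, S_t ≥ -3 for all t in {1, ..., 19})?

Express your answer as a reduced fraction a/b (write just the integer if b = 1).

Let f(t,s) = #length-t paths at position s with S_1..S_t all ≥ -3.
f(t,s) = f(t-1,s-1) + f(t-1,s+1) for s ≥ -3; f(t,s) = 0 for s < -3.
t=0: f(0,0)=1
t=1: f(1,-1)=1 f(1,1)=1
t=2: f(2,-2)=1 f(2,0)=2 f(2,2)=1
t=3: f(3,-3)=1 f(3,-1)=3 f(3,1)=3 f(3,3)=1
t=4: f(4,-2)=4 f(4,0)=6 f(4,2)=4 f(4,4)=1
t=5: f(5,-3)=4 f(5,-1)=10 f(5,1)=10 f(5,3)=5 f(5,5)=1
t=6: f(6,-2)=14 f(6,0)=20 f(6,2)=15 f(6,4)=6 f(6,6)=1
t=7: f(7,-3)=14 f(7,-1)=34 f(7,1)=35 f(7,3)=21 f(7,5)=7 f(7,7)=1
t=8: f(8,-2)=48 f(8,0)=69 f(8,2)=56 f(8,4)=28 f(8,6)=8 f(8,8)=1
t=9: f(9,-3)=48 f(9,-1)=117 f(9,1)=125 f(9,3)=84 f(9,5)=36 f(9,7)=9 f(9,9)=1
t=10: f(10,-2)=165 f(10,0)=242 f(10,2)=209 f(10,4)=120 f(10,6)=45 f(10,8)=10 f(10,10)=1
t=11: f(11,-3)=165 f(11,-1)=407 f(11,1)=451 f(11,3)=329 f(11,5)=165 f(11,7)=55 f(11,9)=11 f(11,11)=1
t=12: f(12,-2)=572 f(12,0)=858 f(12,2)=780 f(12,4)=494 f(12,6)=220 f(12,8)=66 f(12,10)=12 f(12,12)=1
t=13: f(13,-3)=572 f(13,-1)=1430 f(13,1)=1638 f(13,3)=1274 f(13,5)=714 f(13,7)=286 f(13,9)=78 f(13,11)=13 f(13,13)=1
t=14: f(14,-2)=2002 f(14,0)=3068 f(14,2)=2912 f(14,4)=1988 f(14,6)=1000 f(14,8)=364 f(14,10)=91 f(14,12)=14 f(14,14)=1
t=15: f(15,-3)=2002 f(15,-1)=5070 f(15,1)=5980 f(15,3)=4900 f(15,5)=2988 f(15,7)=1364 f(15,9)=455 f(15,11)=105 f(15,13)=15 f(15,15)=1
t=16: f(16,-2)=7072 f(16,0)=11050 f(16,2)=10880 f(16,4)=7888 f(16,6)=4352 f(16,8)=1819 f(16,10)=560 f(16,12)=120 f(16,14)=16 f(16,16)=1
t=17: f(17,-3)=7072 f(17,-1)=18122 f(17,1)=21930 f(17,3)=18768 f(17,5)=12240 f(17,7)=6171 f(17,9)=2379 f(17,11)=680 f(17,13)=136 f(17,15)=17 f(17,17)=1
t=18: f(18,-2)=25194 f(18,0)=40052 f(18,2)=40698 f(18,4)=31008 f(18,6)=18411 f(18,8)=8550 f(18,10)=3059 f(18,12)=816 f(18,14)=153 f(18,16)=18 f(18,18)=1
t=19: f(19,-3)=25194 f(19,-1)=65246 f(19,1)=80750 f(19,3)=71706 f(19,5)=49419 f(19,7)=26961 f(19,9)=11609 f(19,11)=3875 f(19,13)=969 f(19,15)=171 f(19,17)=19 f(19,19)=1
Σ_s f(19,s) = 335920
P = 335920/524288 = 20995/32768

Answer: 20995/32768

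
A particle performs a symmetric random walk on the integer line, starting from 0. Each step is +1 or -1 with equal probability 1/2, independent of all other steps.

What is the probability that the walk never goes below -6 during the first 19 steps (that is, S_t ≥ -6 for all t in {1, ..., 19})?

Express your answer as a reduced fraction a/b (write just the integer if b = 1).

Let f(t,s) = #length-t paths at position s with S_1..S_t all ≥ -6.
f(t,s) = f(t-1,s-1) + f(t-1,s+1) for s ≥ -6; f(t,s) = 0 for s < -6.
t=0: f(0,0)=1
t=1: f(1,-1)=1 f(1,1)=1
t=2: f(2,-2)=1 f(2,0)=2 f(2,2)=1
t=3: f(3,-3)=1 f(3,-1)=3 f(3,1)=3 f(3,3)=1
t=4: f(4,-4)=1 f(4,-2)=4 f(4,0)=6 f(4,2)=4 f(4,4)=1
t=5: f(5,-5)=1 f(5,-3)=5 f(5,-1)=10 f(5,1)=10 f(5,3)=5 f(5,5)=1
t=6: f(6,-6)=1 f(6,-4)=6 f(6,-2)=15 f(6,0)=20 f(6,2)=15 f(6,4)=6 f(6,6)=1
t=7: f(7,-5)=7 f(7,-3)=21 f(7,-1)=35 f(7,1)=35 f(7,3)=21 f(7,5)=7 f(7,7)=1
t=8: f(8,-6)=7 f(8,-4)=28 f(8,-2)=56 f(8,0)=70 f(8,2)=56 f(8,4)=28 f(8,6)=8 f(8,8)=1
t=9: f(9,-5)=35 f(9,-3)=84 f(9,-1)=126 f(9,1)=126 f(9,3)=84 f(9,5)=36 f(9,7)=9 f(9,9)=1
t=10: f(10,-6)=35 f(10,-4)=119 f(10,-2)=210 f(10,0)=252 f(10,2)=210 f(10,4)=120 f(10,6)=45 f(10,8)=10 f(10,10)=1
t=11: f(11,-5)=154 f(11,-3)=329 f(11,-1)=462 f(11,1)=462 f(11,3)=330 f(11,5)=165 f(11,7)=55 f(11,9)=11 f(11,11)=1
t=12: f(12,-6)=154 f(12,-4)=483 f(12,-2)=791 f(12,0)=924 f(12,2)=792 f(12,4)=495 f(12,6)=220 f(12,8)=66 f(12,10)=12 f(12,12)=1
t=13: f(13,-5)=637 f(13,-3)=1274 f(13,-1)=1715 f(13,1)=1716 f(13,3)=1287 f(13,5)=715 f(13,7)=286 f(13,9)=78 f(13,11)=13 f(13,13)=1
t=14: f(14,-6)=637 f(14,-4)=1911 f(14,-2)=2989 f(14,0)=3431 f(14,2)=3003 f(14,4)=2002 f(14,6)=1001 f(14,8)=364 f(14,10)=91 f(14,12)=14 f(14,14)=1
t=15: f(15,-5)=2548 f(15,-3)=4900 f(15,-1)=6420 f(15,1)=6434 f(15,3)=5005 f(15,5)=3003 f(15,7)=1365 f(15,9)=455 f(15,11)=105 f(15,13)=15 f(15,15)=1
t=16: f(16,-6)=2548 f(16,-4)=7448 f(16,-2)=11320 f(16,0)=12854 f(16,2)=11439 f(16,4)=8008 f(16,6)=4368 f(16,8)=1820 f(16,10)=560 f(16,12)=120 f(16,14)=16 f(16,16)=1
t=17: f(17,-5)=9996 f(17,-3)=18768 f(17,-1)=24174 f(17,1)=24293 f(17,3)=19447 f(17,5)=12376 f(17,7)=6188 f(17,9)=2380 f(17,11)=680 f(17,13)=136 f(17,15)=17 f(17,17)=1
t=18: f(18,-6)=9996 f(18,-4)=28764 f(18,-2)=42942 f(18,0)=48467 f(18,2)=43740 f(18,4)=31823 f(18,6)=18564 f(18,8)=8568 f(18,10)=3060 f(18,12)=816 f(18,14)=153 f(18,16)=18 f(18,18)=1
t=19: f(19,-5)=38760 f(19,-3)=71706 f(19,-1)=91409 f(19,1)=92207 f(19,3)=75563 f(19,5)=50387 f(19,7)=27132 f(19,9)=11628 f(19,11)=3876 f(19,13)=969 f(19,15)=171 f(19,17)=19 f(19,19)=1
Σ_s f(19,s) = 463828
P = 463828/524288 = 115957/131072

Answer: 115957/131072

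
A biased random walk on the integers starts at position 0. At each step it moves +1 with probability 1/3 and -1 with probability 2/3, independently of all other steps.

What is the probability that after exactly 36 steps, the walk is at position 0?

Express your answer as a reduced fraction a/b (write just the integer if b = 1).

Answer: 792997422694400/50031545098999707

Derivation:
To be at 0 after 36 steps: need exactly 18 steps of +1 and 18 of -1.
Number of such sequences: C(36,18) = 9075135300
Each has probability (1/3)^18 · (2/3)^18 = 262144/150094635296999121
P = 9075135300 · 262144/150094635296999121 = 792997422694400/50031545098999707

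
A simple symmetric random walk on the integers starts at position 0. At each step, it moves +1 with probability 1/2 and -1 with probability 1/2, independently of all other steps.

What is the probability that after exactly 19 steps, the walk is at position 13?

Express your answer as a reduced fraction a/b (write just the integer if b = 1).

To reach position 13 after 19 steps: need 16 steps of +1 and 3 of -1.
Favorable paths: C(19,16) = 969
Total paths: 2^19 = 524288
P = 969/524288 = 969/524288

Answer: 969/524288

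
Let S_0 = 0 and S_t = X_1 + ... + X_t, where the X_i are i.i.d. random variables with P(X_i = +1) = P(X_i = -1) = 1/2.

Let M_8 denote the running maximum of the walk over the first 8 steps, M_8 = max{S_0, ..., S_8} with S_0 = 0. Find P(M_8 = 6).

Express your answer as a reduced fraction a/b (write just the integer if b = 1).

Answer: 1/32

Derivation:
Let M_8 = max(S_0,...,S_8). Use the reflection principle: for j ≥ 1, #{paths with M_8 ≥ j} = #{S_8 ≥ j} + #{S_8 ≥ j+1}.
By reflection, #{M_8 ≥ 6} = #{S_8 ≥ 6} + #{S_8 ≥ 7} = 9 + 1 = 10.
#{M_8 ≥ 7} = #{S_8 ≥ 7} + #{S_8 ≥ 8} = 1 + 1 = 2.
#{M_8 = 6} = 10 - 2 = 8.
P(M_8 = 6) = 8/256 = 1/32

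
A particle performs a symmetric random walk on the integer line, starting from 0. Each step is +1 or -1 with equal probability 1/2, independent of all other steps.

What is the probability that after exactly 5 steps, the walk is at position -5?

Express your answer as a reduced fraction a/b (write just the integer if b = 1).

Answer: 1/32

Derivation:
To reach position -5 after 5 steps: need 0 steps of +1 and 5 of -1.
Favorable paths: C(5,0) = 1
Total paths: 2^5 = 32
P = 1/32 = 1/32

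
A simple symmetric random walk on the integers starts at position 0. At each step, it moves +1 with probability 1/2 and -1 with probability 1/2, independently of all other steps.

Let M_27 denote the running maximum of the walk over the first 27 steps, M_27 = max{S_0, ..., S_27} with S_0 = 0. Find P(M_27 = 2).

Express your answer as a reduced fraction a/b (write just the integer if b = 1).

Let M_27 = max(S_0,...,S_27). Use the reflection principle: for j ≥ 1, #{paths with M_27 ≥ j} = #{S_27 ≥ j} + #{S_27 ≥ j+1}.
By reflection, #{M_27 ≥ 2} = #{S_27 ≥ 2} + #{S_27 ≥ 3} = 47050564 + 47050564 = 94101128.
#{M_27 ≥ 3} = #{S_27 ≥ 3} + #{S_27 ≥ 4} = 47050564 + 29666704 = 76717268.
#{M_27 = 2} = 94101128 - 76717268 = 17383860.
P(M_27 = 2) = 17383860/134217728 = 4345965/33554432

Answer: 4345965/33554432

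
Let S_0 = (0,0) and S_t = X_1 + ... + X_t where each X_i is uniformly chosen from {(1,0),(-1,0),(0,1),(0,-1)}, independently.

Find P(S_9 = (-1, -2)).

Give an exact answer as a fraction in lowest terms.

Let h be the number of horizontal steps (so 9-h are vertical). To end at (-1,-2) need (h-1)/2 right-steps and ((9-h)-2)/2 up-steps.
Sum over h with 1 ≤ h ≤ 7, h ≡ 1 (mod 2), 9-h ≡ 0 (mod 2):
h=1: C(9,1)·C(1,0)·C(8,3) = 9·1·56 = 504
h=3: C(9,3)·C(3,1)·C(6,2) = 84·3·15 = 3780
h=5: C(9,5)·C(5,2)·C(4,1) = 126·10·4 = 5040
h=7: C(9,7)·C(7,3)·C(2,0) = 36·35·1 = 1260
Total favorable: 10584
Total paths: 4^9 = 262144
P = 10584/262144 = 1323/32768

Answer: 1323/32768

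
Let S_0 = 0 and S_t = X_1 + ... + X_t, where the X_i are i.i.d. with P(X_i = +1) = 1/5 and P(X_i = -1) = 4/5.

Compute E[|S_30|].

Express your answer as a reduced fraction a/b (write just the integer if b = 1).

Answer: 670561943857309504206/37252902984619140625

Derivation:
S_30 takes values m ≡ 0 (mod 2) with |m| ≤ 30; P(S_30=m) = C(30,(30+m)/2) · (1/5)^((30+m)/2) · (4/5)^((30-m)/2).
Distribution: P(S=-30)=1152921504606846976/931322574615478515625, P(S=-28)=1729382256910270464/186264514923095703125, P(S=-26)=6269010681299730432/186264514923095703125, P(S=-24)=14627691589699371008/186264514923095703125, P(S=-22)=24684229557617688576/186264514923095703125, P(S=-20)=160447492124514975744/931322574615478515625, P(S=-18)=6685312171854790656/37252902984619140625, P(S=-16)=5730267575875534848/37252902984619140625, P(S=-14)=4118629820160540672/37252902984619140625, P(S=-12)=2516940445653663744/37252902984619140625, P(S=-10)=6606968669840867328/186264514923095703125, P(S=-8)=600633515440078848/37252902984619140625, P(S=-6)=237750766528364544/37252902984619140625, P(S=-4)=82298342259818496/37252902984619140625, P(S=-2)=24983425328873472/37252902984619140625, P(S=0)=33311233771831296/186264514923095703125, P(S=2)=1561464083054592/37252902984619140625, P(S=4)=321477899452416/37252902984619140625, P(S=6)=58044620734464/37252902984619140625, P(S=8)=9164940115968/37252902984619140625, P(S=10)=6300896329728/186264514923095703125, P(S=12)=150021341184/37252902984619140625, P(S=14)=15343091712/37252902984619140625, P(S=16)=1334181888/37252902984619140625, P(S=18)=97284096/37252902984619140625, P(S=20)=145926144/931322574615478515625, P(S=22)=1403136/186264514923095703125, P(S=24)=51968/186264514923095703125, P(S=26)=1392/186264514923095703125, P(S=28)=24/186264514923095703125, P(S=30)=1/931322574615478515625
E[|S_30|] = Σ_m |m|·P(S_30=m) = 670561943857309504206/37252902984619140625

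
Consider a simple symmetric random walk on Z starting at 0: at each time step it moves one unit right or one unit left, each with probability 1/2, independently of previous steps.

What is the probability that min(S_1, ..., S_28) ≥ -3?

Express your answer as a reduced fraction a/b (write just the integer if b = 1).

Answer: 145422675/268435456

Derivation:
Let f(t,s) = #length-t paths at position s with S_1..S_t all ≥ -3.
f(t,s) = f(t-1,s-1) + f(t-1,s+1) for s ≥ -3; f(t,s) = 0 for s < -3.
t=0: f(0,0)=1
t=1: f(1,-1)=1 f(1,1)=1
t=2: f(2,-2)=1 f(2,0)=2 f(2,2)=1
t=3: f(3,-3)=1 f(3,-1)=3 f(3,1)=3 f(3,3)=1
t=4: f(4,-2)=4 f(4,0)=6 f(4,2)=4 f(4,4)=1
t=5: f(5,-3)=4 f(5,-1)=10 f(5,1)=10 f(5,3)=5 f(5,5)=1
t=6: f(6,-2)=14 f(6,0)=20 f(6,2)=15 f(6,4)=6 f(6,6)=1
t=7: f(7,-3)=14 f(7,-1)=34 f(7,1)=35 f(7,3)=21 f(7,5)=7 f(7,7)=1
t=8: f(8,-2)=48 f(8,0)=69 f(8,2)=56 f(8,4)=28 f(8,6)=8 f(8,8)=1
t=9: f(9,-3)=48 f(9,-1)=117 f(9,1)=125 f(9,3)=84 f(9,5)=36 f(9,7)=9 f(9,9)=1
t=10: f(10,-2)=165 f(10,0)=242 f(10,2)=209 f(10,4)=120 f(10,6)=45 f(10,8)=10 f(10,10)=1
t=11: f(11,-3)=165 f(11,-1)=407 f(11,1)=451 f(11,3)=329 f(11,5)=165 f(11,7)=55 f(11,9)=11 f(11,11)=1
t=12: f(12,-2)=572 f(12,0)=858 f(12,2)=780 f(12,4)=494 f(12,6)=220 f(12,8)=66 f(12,10)=12 f(12,12)=1
t=13: f(13,-3)=572 f(13,-1)=1430 f(13,1)=1638 f(13,3)=1274 f(13,5)=714 f(13,7)=286 f(13,9)=78 f(13,11)=13 f(13,13)=1
t=14: f(14,-2)=2002 f(14,0)=3068 f(14,2)=2912 f(14,4)=1988 f(14,6)=1000 f(14,8)=364 f(14,10)=91 f(14,12)=14 f(14,14)=1
t=15: f(15,-3)=2002 f(15,-1)=5070 f(15,1)=5980 f(15,3)=4900 f(15,5)=2988 f(15,7)=1364 f(15,9)=455 f(15,11)=105 f(15,13)=15 f(15,15)=1
t=16: f(16,-2)=7072 f(16,0)=11050 f(16,2)=10880 f(16,4)=7888 f(16,6)=4352 f(16,8)=1819 f(16,10)=560 f(16,12)=120 f(16,14)=16 f(16,16)=1
t=17: f(17,-3)=7072 f(17,-1)=18122 f(17,1)=21930 f(17,3)=18768 f(17,5)=12240 f(17,7)=6171 f(17,9)=2379 f(17,11)=680 f(17,13)=136 f(17,15)=17 f(17,17)=1
t=18: f(18,-2)=25194 f(18,0)=40052 f(18,2)=40698 f(18,4)=31008 f(18,6)=18411 f(18,8)=8550 f(18,10)=3059 f(18,12)=816 f(18,14)=153 f(18,16)=18 f(18,18)=1
t=19: f(19,-3)=25194 f(19,-1)=65246 f(19,1)=80750 f(19,3)=71706 f(19,5)=49419 f(19,7)=26961 f(19,9)=11609 f(19,11)=3875 f(19,13)=969 f(19,15)=171 f(19,17)=19 f(19,19)=1
t=20: f(20,-2)=90440 f(20,0)=145996 f(20,2)=152456 f(20,4)=121125 f(20,6)=76380 f(20,8)=38570 f(20,10)=15484 f(20,12)=4844 f(20,14)=1140 f(20,16)=190 f(20,18)=20 f(20,20)=1
t=21: f(21,-3)=90440 f(21,-1)=236436 f(21,1)=298452 f(21,3)=273581 f(21,5)=197505 f(21,7)=114950 f(21,9)=54054 f(21,11)=20328 f(21,13)=5984 f(21,15)=1330 f(21,17)=210 f(21,19)=21 f(21,21)=1
t=22: f(22,-2)=326876 f(22,0)=534888 f(22,2)=572033 f(22,4)=471086 f(22,6)=312455 f(22,8)=169004 f(22,10)=74382 f(22,12)=26312 f(22,14)=7314 f(22,16)=1540 f(22,18)=231 f(22,20)=22 f(22,22)=1
t=23: f(23,-3)=326876 f(23,-1)=861764 f(23,1)=1106921 f(23,3)=1043119 f(23,5)=783541 f(23,7)=481459 f(23,9)=243386 f(23,11)=100694 f(23,13)=33626 f(23,15)=8854 f(23,17)=1771 f(23,19)=253 f(23,21)=23 f(23,23)=1
t=24: f(24,-2)=1188640 f(24,0)=1968685 f(24,2)=2150040 f(24,4)=1826660 f(24,6)=1265000 f(24,8)=724845 f(24,10)=344080 f(24,12)=134320 f(24,14)=42480 f(24,16)=10625 f(24,18)=2024 f(24,20)=276 f(24,22)=24 f(24,24)=1
t=25: f(25,-3)=1188640 f(25,-1)=3157325 f(25,1)=4118725 f(25,3)=3976700 f(25,5)=3091660 f(25,7)=1989845 f(25,9)=1068925 f(25,11)=478400 f(25,13)=176800 f(25,15)=53105 f(25,17)=12649 f(25,19)=2300 f(25,21)=300 f(25,23)=25 f(25,25)=1
t=26: f(26,-2)=4345965 f(26,0)=7276050 f(26,2)=8095425 f(26,4)=7068360 f(26,6)=5081505 f(26,8)=3058770 f(26,10)=1547325 f(26,12)=655200 f(26,14)=229905 f(26,16)=65754 f(26,18)=14949 f(26,20)=2600 f(26,22)=325 f(26,24)=26 f(26,26)=1
t=27: f(27,-3)=4345965 f(27,-1)=11622015 f(27,1)=15371475 f(27,3)=15163785 f(27,5)=12149865 f(27,7)=8140275 f(27,9)=4606095 f(27,11)=2202525 f(27,13)=885105 f(27,15)=295659 f(27,17)=80703 f(27,19)=17549 f(27,21)=2925 f(27,23)=351 f(27,25)=27 f(27,27)=1
t=28: f(28,-2)=15967980 f(28,0)=26993490 f(28,2)=30535260 f(28,4)=27313650 f(28,6)=20290140 f(28,8)=12746370 f(28,10)=6808620 f(28,12)=3087630 f(28,14)=1180764 f(28,16)=376362 f(28,18)=98252 f(28,20)=20474 f(28,22)=3276 f(28,24)=378 f(28,26)=28 f(28,28)=1
Σ_s f(28,s) = 145422675
P = 145422675/268435456 = 145422675/268435456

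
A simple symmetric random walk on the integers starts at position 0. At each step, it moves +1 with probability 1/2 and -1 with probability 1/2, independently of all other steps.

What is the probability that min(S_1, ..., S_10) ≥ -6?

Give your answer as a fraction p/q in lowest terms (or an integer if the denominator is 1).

Let f(t,s) = #length-t paths at position s with S_1..S_t all ≥ -6.
f(t,s) = f(t-1,s-1) + f(t-1,s+1) for s ≥ -6; f(t,s) = 0 for s < -6.
t=0: f(0,0)=1
t=1: f(1,-1)=1 f(1,1)=1
t=2: f(2,-2)=1 f(2,0)=2 f(2,2)=1
t=3: f(3,-3)=1 f(3,-1)=3 f(3,1)=3 f(3,3)=1
t=4: f(4,-4)=1 f(4,-2)=4 f(4,0)=6 f(4,2)=4 f(4,4)=1
t=5: f(5,-5)=1 f(5,-3)=5 f(5,-1)=10 f(5,1)=10 f(5,3)=5 f(5,5)=1
t=6: f(6,-6)=1 f(6,-4)=6 f(6,-2)=15 f(6,0)=20 f(6,2)=15 f(6,4)=6 f(6,6)=1
t=7: f(7,-5)=7 f(7,-3)=21 f(7,-1)=35 f(7,1)=35 f(7,3)=21 f(7,5)=7 f(7,7)=1
t=8: f(8,-6)=7 f(8,-4)=28 f(8,-2)=56 f(8,0)=70 f(8,2)=56 f(8,4)=28 f(8,6)=8 f(8,8)=1
t=9: f(9,-5)=35 f(9,-3)=84 f(9,-1)=126 f(9,1)=126 f(9,3)=84 f(9,5)=36 f(9,7)=9 f(9,9)=1
t=10: f(10,-6)=35 f(10,-4)=119 f(10,-2)=210 f(10,0)=252 f(10,2)=210 f(10,4)=120 f(10,6)=45 f(10,8)=10 f(10,10)=1
Σ_s f(10,s) = 1002
P = 1002/1024 = 501/512

Answer: 501/512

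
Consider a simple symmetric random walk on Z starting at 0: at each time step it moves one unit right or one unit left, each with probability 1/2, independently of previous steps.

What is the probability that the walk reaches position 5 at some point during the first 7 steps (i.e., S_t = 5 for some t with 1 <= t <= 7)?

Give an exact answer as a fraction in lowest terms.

Answer: 9/128

Derivation:
Count via complement. Let g(t,s) = #length-t paths at position s with S_1..S_t all ≠ 5.
g(t,s) = g(t-1,s-1) + g(t-1,s+1) for s ≠ 5; g(t,5) = 0.
t=0: g(0,0)=1
t=1: g(1,-1)=1 g(1,1)=1
t=2: g(2,-2)=1 g(2,0)=2 g(2,2)=1
t=3: g(3,-3)=1 g(3,-1)=3 g(3,1)=3 g(3,3)=1
t=4: g(4,-4)=1 g(4,-2)=4 g(4,0)=6 g(4,2)=4 g(4,4)=1
t=5: g(5,-5)=1 g(5,-3)=5 g(5,-1)=10 g(5,1)=10 g(5,3)=5
t=6: g(6,-6)=1 g(6,-4)=6 g(6,-2)=15 g(6,0)=20 g(6,2)=15 g(6,4)=5
t=7: g(7,-7)=1 g(7,-5)=7 g(7,-3)=21 g(7,-1)=35 g(7,1)=35 g(7,3)=20
Paths never hitting 5: Σ_s g(7,s) = 119
Paths hitting 5: 2^7 - 119 = 9
P = 9/128 = 9/128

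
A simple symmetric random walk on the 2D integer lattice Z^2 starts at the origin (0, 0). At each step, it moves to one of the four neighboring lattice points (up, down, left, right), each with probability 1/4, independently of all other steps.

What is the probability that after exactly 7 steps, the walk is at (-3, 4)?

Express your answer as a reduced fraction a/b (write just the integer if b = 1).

Answer: 35/16384

Derivation:
Let h be the number of horizontal steps (so 7-h are vertical). To end at (-3,4) need (h-3)/2 right-steps and ((7-h)+4)/2 up-steps.
Sum over h with 3 ≤ h ≤ 3, h ≡ 1 (mod 2), 7-h ≡ 0 (mod 2):
h=3: C(7,3)·C(3,0)·C(4,4) = 35·1·1 = 35
Total favorable: 35
Total paths: 4^7 = 16384
P = 35/16384 = 35/16384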